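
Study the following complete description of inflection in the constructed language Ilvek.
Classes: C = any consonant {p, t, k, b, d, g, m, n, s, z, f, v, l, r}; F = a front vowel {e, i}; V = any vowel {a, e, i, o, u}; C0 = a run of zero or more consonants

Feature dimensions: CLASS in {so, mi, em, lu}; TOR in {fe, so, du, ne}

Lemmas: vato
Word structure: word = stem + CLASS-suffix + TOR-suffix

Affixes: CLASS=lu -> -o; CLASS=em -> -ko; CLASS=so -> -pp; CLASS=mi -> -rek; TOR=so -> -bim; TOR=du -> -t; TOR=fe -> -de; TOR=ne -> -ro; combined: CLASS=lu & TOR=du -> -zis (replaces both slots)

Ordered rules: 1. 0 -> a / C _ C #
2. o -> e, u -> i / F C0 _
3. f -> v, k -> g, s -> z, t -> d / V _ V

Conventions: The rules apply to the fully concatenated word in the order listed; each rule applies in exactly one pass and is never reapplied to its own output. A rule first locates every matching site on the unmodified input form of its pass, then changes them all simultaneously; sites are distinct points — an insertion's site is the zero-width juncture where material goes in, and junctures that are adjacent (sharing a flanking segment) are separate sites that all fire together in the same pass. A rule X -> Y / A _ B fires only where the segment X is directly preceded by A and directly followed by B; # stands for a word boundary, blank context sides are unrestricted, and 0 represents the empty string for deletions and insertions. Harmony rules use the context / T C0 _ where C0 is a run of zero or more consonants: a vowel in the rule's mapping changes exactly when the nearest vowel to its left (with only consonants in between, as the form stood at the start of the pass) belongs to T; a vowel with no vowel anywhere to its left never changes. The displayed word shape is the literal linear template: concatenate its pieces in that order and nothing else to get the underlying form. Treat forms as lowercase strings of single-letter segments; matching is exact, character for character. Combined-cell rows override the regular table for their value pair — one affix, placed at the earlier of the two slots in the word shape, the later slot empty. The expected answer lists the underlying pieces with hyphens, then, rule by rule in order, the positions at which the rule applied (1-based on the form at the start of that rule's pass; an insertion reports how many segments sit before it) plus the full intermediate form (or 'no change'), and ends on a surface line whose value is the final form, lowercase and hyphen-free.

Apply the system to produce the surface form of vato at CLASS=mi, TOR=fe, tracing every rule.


underlying: vato-rek-de
1. 0 -> a / C _ C #: no change
2. o -> e, u -> i / F C0 _: no change
3. f -> v, k -> g, s -> z, t -> d / V _ V: fires at position(s) 3: vadorekde
surface: vadorekde


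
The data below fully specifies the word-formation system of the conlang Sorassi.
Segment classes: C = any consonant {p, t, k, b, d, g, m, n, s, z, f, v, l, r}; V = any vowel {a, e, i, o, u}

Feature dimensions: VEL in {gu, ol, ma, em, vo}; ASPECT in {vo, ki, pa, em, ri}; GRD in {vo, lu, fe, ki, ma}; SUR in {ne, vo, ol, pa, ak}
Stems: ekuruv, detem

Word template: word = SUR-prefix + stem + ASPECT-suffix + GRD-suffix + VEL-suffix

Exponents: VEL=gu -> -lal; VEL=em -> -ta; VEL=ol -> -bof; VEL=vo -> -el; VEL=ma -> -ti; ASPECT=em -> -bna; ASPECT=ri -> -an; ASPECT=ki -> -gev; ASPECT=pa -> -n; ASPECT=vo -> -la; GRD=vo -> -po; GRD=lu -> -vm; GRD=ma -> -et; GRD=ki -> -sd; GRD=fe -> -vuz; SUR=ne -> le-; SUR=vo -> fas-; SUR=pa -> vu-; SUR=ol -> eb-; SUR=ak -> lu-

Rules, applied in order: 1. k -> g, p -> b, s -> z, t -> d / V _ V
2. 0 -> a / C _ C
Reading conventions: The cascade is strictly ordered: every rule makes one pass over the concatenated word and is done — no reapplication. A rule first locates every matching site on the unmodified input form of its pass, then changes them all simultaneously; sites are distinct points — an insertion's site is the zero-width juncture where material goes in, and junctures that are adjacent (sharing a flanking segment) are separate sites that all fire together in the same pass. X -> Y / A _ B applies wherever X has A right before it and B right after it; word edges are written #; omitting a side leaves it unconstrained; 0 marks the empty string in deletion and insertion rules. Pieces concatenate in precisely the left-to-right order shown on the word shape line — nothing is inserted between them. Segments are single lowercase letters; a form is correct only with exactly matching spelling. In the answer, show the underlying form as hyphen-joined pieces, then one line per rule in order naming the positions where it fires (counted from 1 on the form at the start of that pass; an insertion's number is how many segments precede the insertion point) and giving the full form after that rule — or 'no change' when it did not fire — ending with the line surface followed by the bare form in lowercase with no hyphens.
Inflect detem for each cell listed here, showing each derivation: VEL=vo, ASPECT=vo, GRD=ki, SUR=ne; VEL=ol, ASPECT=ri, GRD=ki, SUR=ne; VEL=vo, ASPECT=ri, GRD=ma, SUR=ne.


cell VEL=vo, ASPECT=vo, GRD=ki, SUR=ne:
underlying: le-detem-la-sd-el
1. k -> g, p -> b, s -> z, t -> d / V _ V: fires at position(s) 5: lededemlasdel
2. 0 -> a / C _ C: inserts after position(s) 7, 10: lededemalasadel
surface: lededemalasadel

cell VEL=ol, ASPECT=ri, GRD=ki, SUR=ne:
underlying: le-detem-an-sd-bof
1. k -> g, p -> b, s -> z, t -> d / V _ V: fires at position(s) 5: lededemansdbof
2. 0 -> a / C _ C: inserts after position(s) 9, 10, 11: lededemanasadabof
surface: lededemanasadabof

cell VEL=vo, ASPECT=ri, GRD=ma, SUR=ne:
underlying: le-detem-an-et-el
1. k -> g, p -> b, s -> z, t -> d / V _ V: fires at position(s) 5, 11: lededemanedel
2. 0 -> a / C _ C: no change
surface: lededemanedel


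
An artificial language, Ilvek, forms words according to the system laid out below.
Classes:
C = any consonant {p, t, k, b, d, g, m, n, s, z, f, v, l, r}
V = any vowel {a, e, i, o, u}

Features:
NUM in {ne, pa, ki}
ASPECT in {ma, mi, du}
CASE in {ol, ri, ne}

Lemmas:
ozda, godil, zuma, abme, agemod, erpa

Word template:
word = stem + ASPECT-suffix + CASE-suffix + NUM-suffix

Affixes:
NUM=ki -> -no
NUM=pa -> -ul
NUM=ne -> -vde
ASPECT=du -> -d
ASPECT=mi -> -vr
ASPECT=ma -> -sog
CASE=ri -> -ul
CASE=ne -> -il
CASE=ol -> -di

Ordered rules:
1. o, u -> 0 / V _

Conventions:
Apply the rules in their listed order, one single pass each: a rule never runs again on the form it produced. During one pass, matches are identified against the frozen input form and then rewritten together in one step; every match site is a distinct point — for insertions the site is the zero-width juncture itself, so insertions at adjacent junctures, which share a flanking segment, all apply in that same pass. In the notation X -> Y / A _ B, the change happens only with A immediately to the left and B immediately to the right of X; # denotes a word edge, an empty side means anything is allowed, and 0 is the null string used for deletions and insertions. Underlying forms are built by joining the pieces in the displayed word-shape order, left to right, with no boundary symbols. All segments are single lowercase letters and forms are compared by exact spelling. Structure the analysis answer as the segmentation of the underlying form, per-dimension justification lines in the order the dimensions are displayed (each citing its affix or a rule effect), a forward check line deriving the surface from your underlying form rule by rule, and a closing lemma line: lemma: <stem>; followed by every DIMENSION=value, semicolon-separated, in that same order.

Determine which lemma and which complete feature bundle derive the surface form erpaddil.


underlying: erpa-d-di-ul
NUM=pa - signalled by the affix -ul
ASPECT=du - signalled by the affix -d
CASE=ol - signalled by the affix -di
check: erpaddiul -> erpaddil
lemma: erpa; NUM=pa; ASPECT=du; CASE=ol


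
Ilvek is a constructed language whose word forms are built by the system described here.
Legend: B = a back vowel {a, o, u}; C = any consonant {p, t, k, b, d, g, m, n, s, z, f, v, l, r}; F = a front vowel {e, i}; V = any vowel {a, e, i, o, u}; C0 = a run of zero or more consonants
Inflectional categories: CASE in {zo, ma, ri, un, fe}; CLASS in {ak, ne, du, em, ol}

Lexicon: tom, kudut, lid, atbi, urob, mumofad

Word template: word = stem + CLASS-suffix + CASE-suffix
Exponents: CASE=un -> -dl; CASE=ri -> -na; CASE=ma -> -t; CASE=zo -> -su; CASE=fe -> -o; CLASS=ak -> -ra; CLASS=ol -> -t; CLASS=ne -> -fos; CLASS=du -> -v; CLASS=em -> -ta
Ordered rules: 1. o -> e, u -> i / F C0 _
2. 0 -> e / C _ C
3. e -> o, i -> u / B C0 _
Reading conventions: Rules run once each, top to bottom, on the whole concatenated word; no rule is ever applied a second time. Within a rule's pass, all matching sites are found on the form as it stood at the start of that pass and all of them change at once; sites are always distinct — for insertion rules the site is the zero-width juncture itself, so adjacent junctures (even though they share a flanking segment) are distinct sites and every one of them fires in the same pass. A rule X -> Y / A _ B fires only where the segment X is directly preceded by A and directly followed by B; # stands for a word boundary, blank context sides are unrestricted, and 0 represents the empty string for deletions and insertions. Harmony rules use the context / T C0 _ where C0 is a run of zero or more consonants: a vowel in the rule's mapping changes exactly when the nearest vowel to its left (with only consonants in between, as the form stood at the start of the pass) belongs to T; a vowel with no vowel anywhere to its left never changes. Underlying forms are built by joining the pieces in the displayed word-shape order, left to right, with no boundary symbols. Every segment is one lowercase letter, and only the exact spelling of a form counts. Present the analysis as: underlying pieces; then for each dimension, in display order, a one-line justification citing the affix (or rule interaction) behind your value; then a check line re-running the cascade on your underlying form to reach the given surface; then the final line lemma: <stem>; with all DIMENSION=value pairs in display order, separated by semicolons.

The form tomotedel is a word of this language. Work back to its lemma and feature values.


underlying: tom-t-dl
CASE=un - signalled by the affix -dl
CLASS=ol - signalled by the affix -t
check: tomtdl -> tomtdl -> tometedel -> tomotedel
lemma: tom; CASE=un; CLASS=ol


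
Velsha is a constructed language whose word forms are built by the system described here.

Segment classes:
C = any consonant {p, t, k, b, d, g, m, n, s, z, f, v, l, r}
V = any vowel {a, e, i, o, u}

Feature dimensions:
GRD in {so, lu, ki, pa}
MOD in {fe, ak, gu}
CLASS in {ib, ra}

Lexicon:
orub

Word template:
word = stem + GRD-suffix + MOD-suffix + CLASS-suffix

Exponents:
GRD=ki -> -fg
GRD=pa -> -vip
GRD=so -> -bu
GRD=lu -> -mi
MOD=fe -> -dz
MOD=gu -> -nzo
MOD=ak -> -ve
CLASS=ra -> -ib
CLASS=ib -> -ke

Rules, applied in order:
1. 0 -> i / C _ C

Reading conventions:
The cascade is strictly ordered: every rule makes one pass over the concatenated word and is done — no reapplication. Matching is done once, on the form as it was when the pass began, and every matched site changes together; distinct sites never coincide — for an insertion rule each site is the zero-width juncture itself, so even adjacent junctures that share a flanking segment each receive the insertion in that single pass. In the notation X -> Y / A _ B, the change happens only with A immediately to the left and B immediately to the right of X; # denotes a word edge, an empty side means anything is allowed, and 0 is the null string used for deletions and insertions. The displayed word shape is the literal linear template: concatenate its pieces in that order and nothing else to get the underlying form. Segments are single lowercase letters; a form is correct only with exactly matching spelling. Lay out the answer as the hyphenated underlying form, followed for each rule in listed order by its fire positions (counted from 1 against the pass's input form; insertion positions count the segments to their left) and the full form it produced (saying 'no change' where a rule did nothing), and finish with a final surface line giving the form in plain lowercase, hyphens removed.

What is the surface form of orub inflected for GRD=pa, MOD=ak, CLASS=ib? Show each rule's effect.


underlying: orub-vip-ve-ke
1. 0 -> i / C _ C: inserts after position(s) 4, 7: orubivipiveke
surface: orubivipiveke


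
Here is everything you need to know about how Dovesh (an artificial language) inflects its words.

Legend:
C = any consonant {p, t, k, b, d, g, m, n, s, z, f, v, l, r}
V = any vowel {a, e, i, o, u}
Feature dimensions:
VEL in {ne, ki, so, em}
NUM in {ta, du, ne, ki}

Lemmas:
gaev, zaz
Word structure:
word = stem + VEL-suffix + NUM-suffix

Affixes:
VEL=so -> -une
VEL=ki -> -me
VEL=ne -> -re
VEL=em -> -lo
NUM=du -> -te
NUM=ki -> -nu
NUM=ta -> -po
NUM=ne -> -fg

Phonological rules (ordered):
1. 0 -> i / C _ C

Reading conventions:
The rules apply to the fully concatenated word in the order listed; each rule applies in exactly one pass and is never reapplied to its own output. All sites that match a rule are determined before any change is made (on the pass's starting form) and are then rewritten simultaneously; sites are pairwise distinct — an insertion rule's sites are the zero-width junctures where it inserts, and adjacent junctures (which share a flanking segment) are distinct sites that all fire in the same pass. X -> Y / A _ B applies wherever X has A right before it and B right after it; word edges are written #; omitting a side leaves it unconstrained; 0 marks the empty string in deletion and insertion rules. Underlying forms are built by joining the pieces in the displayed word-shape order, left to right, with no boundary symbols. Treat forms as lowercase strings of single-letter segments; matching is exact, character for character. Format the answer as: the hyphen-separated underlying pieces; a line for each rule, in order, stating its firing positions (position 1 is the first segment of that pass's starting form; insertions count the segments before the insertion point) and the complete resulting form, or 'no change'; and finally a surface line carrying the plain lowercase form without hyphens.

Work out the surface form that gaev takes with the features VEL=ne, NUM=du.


underlying: gaev-re-te
1. 0 -> i / C _ C: inserts after position(s) 4: gaevirete
surface: gaevirete


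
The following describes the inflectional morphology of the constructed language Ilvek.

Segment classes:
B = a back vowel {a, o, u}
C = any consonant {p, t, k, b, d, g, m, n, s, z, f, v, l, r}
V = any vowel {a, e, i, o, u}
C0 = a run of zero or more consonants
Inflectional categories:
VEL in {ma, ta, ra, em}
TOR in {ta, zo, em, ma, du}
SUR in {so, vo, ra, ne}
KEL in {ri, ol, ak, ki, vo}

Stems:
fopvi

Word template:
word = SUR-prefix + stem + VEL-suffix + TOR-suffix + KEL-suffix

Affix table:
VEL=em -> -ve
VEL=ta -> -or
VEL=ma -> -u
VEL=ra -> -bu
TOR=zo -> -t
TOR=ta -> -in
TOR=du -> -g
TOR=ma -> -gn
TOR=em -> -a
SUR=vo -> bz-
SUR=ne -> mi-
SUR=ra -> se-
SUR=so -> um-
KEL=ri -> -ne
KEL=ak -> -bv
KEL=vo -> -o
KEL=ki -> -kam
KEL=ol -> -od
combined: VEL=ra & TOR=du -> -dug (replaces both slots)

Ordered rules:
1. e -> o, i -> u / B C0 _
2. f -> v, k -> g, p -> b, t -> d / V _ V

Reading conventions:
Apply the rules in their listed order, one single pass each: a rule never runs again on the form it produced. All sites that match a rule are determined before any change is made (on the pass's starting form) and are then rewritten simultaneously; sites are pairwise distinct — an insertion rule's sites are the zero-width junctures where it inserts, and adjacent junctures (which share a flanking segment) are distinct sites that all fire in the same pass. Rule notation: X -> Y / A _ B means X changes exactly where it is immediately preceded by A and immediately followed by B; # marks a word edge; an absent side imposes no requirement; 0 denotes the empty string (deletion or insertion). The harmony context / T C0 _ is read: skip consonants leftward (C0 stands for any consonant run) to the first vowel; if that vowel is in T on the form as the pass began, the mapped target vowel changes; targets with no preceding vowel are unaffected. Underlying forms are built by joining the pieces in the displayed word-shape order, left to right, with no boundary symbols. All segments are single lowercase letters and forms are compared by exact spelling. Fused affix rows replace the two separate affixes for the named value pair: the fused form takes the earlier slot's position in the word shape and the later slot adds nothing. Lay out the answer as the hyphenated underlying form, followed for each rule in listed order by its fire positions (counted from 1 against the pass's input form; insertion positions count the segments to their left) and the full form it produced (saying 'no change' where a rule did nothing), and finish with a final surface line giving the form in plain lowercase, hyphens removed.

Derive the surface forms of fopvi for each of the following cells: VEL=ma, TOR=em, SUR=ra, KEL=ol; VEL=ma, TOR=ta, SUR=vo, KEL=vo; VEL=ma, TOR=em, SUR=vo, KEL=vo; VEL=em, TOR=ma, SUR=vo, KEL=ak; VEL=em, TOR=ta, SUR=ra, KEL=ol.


cell VEL=ma, TOR=em, SUR=ra, KEL=ol:
underlying: se-fopvi-u-a-od
1. e -> o, i -> u / B C0 _: fires at position(s) 7: sefopvuuaod
2. f -> v, k -> g, p -> b, t -> d / V _ V: fires at position(s) 3: sevopvuuaod
surface: sevopvuuaod

cell VEL=ma, TOR=ta, SUR=vo, KEL=vo:
underlying: bz-fopvi-u-in-o
1. e -> o, i -> u / B C0 _: fires at position(s) 7, 9: bzfopvuuuno
2. f -> v, k -> g, p -> b, t -> d / V _ V: no change
surface: bzfopvuuuno

cell VEL=ma, TOR=em, SUR=vo, KEL=vo:
underlying: bz-fopvi-u-a-o
1. e -> o, i -> u / B C0 _: fires at position(s) 7: bzfopvuuao
2. f -> v, k -> g, p -> b, t -> d / V _ V: no change
surface: bzfopvuuao

cell VEL=em, TOR=ma, SUR=vo, KEL=ak:
underlying: bz-fopvi-ve-gn-bv
1. e -> o, i -> u / B C0 _: fires at position(s) 7: bzfopvuvegnbv
2. f -> v, k -> g, p -> b, t -> d / V _ V: no change
surface: bzfopvuvegnbv

cell VEL=em, TOR=ta, SUR=ra, KEL=ol:
underlying: se-fopvi-ve-in-od
1. e -> o, i -> u / B C0 _: fires at position(s) 7: sefopvuveinod
2. f -> v, k -> g, p -> b, t -> d / V _ V: fires at position(s) 3: sevopvuveinod
surface: sevopvuveinod


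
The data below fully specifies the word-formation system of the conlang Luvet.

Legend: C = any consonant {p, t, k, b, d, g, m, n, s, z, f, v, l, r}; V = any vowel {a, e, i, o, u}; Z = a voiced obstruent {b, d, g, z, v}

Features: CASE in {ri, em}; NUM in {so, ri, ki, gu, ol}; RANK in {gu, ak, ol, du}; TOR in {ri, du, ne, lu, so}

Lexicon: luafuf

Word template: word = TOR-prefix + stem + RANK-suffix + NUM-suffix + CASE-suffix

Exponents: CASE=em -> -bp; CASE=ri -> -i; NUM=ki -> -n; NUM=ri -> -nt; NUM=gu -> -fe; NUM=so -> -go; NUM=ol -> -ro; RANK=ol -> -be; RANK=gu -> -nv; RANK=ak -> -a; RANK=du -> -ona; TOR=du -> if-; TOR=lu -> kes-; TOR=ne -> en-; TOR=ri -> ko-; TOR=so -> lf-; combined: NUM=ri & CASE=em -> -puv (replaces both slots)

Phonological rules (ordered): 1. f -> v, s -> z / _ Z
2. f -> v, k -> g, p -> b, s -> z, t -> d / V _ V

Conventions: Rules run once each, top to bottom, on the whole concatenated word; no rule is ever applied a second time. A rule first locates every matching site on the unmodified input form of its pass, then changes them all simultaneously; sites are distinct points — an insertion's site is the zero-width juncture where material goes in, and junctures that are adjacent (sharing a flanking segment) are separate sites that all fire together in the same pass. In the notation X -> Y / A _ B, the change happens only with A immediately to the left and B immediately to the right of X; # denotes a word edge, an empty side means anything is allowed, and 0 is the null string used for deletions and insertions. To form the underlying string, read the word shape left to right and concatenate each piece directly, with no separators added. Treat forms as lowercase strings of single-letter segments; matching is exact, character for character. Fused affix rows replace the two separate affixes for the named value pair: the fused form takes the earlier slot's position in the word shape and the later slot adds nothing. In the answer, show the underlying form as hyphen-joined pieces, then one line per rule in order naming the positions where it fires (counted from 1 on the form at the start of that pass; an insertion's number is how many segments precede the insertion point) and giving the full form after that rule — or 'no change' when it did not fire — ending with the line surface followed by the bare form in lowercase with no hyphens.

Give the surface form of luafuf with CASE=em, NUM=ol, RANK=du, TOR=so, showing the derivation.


underlying: lf-luafuf-ona-ro-bp
1. f -> v, s -> z / _ Z: no change
2. f -> v, k -> g, p -> b, s -> z, t -> d / V _ V: fires at position(s) 6, 8: lfluavuvonarobp
surface: lfluavuvonarobp


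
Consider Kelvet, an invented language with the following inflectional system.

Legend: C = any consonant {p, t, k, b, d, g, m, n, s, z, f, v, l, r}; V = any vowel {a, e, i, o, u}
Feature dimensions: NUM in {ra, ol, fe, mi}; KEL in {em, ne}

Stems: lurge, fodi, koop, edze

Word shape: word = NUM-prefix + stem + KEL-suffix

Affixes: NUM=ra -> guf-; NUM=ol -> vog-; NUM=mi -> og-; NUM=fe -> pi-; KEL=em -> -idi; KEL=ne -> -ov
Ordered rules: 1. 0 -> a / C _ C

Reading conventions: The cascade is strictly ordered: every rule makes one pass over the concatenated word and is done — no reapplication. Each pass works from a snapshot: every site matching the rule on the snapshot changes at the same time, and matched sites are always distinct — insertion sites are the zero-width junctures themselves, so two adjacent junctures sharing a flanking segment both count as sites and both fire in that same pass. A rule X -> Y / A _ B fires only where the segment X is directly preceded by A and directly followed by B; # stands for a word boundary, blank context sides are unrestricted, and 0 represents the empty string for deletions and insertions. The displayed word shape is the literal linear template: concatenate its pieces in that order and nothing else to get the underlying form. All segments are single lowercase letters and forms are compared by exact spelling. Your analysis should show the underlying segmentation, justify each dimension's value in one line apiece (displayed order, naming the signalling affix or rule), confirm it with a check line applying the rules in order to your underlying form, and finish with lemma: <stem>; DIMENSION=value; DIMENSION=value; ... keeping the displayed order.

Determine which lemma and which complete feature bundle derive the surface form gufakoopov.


underlying: guf-koop-ov
NUM=ra - signalled by the affix guf-
KEL=ne - signalled by the affix -ov
check: gufkoopov -> gufakoopov
lemma: koop; NUM=ra; KEL=ne


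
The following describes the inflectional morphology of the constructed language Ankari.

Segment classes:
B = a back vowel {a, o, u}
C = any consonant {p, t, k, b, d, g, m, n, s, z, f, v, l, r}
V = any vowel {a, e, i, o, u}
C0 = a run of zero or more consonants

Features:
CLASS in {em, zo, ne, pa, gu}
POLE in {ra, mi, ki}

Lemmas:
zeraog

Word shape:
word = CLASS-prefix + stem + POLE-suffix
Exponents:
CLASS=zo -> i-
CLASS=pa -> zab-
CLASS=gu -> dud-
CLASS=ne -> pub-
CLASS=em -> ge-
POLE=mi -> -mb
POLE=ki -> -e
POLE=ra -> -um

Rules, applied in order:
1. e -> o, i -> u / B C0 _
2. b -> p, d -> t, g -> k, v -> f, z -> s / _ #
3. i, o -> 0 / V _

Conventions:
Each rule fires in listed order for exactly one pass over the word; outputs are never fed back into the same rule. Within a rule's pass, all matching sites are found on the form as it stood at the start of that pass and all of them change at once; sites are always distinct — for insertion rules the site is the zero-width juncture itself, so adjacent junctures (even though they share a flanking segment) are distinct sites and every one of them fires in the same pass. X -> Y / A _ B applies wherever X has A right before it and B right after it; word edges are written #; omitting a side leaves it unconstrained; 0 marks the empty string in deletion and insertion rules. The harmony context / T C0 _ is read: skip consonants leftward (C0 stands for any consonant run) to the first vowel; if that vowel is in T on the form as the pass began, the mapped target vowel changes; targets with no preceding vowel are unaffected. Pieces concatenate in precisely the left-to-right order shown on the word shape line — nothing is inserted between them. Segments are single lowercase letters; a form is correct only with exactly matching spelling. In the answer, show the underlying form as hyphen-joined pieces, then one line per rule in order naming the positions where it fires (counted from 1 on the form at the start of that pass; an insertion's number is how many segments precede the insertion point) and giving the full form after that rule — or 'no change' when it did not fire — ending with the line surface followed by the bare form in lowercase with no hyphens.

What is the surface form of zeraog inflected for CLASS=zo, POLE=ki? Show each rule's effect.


underlying: i-zeraog-e
1. e -> o, i -> u / B C0 _: fires at position(s) 8: izeraogo
2. b -> p, d -> t, g -> k, v -> f, z -> s / _ #: no change
3. i, o -> 0 / V _: fires at position(s) 6: izerago
surface: izerago


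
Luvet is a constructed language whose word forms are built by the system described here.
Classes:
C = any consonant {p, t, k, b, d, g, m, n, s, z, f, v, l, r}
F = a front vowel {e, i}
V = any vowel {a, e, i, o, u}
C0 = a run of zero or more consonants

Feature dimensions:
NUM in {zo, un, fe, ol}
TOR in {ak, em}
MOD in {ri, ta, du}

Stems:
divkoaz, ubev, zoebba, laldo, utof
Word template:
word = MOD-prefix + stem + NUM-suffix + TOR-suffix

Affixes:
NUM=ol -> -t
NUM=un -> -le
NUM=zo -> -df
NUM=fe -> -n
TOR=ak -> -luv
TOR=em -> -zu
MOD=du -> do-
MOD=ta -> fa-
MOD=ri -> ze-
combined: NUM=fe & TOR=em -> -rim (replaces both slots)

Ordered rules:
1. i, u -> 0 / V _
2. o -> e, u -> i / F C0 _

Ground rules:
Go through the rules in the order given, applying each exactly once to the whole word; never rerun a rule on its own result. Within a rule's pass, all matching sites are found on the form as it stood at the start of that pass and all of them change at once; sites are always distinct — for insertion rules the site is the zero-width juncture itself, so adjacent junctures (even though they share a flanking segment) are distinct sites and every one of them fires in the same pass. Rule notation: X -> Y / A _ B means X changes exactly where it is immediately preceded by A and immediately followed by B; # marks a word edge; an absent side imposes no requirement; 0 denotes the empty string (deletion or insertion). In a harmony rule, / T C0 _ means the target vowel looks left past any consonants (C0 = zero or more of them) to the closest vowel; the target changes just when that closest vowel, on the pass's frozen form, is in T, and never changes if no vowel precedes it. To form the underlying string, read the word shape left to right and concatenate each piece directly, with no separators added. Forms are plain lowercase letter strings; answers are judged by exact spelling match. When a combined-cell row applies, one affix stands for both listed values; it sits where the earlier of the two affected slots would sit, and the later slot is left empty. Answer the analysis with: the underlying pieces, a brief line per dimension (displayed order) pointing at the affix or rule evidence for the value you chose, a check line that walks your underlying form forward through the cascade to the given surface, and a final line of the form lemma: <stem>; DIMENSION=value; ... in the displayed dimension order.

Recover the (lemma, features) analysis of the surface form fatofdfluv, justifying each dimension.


underlying: fa-utof-df-luv
NUM=zo - signalled by the affix -df
TOR=ak - signalled by the affix -luv
MOD=ta - signalled by the affix fa-
check: fautofdfluv -> fatofdfluv -> fatofdfluv
lemma: utof; NUM=zo; TOR=ak; MOD=ta


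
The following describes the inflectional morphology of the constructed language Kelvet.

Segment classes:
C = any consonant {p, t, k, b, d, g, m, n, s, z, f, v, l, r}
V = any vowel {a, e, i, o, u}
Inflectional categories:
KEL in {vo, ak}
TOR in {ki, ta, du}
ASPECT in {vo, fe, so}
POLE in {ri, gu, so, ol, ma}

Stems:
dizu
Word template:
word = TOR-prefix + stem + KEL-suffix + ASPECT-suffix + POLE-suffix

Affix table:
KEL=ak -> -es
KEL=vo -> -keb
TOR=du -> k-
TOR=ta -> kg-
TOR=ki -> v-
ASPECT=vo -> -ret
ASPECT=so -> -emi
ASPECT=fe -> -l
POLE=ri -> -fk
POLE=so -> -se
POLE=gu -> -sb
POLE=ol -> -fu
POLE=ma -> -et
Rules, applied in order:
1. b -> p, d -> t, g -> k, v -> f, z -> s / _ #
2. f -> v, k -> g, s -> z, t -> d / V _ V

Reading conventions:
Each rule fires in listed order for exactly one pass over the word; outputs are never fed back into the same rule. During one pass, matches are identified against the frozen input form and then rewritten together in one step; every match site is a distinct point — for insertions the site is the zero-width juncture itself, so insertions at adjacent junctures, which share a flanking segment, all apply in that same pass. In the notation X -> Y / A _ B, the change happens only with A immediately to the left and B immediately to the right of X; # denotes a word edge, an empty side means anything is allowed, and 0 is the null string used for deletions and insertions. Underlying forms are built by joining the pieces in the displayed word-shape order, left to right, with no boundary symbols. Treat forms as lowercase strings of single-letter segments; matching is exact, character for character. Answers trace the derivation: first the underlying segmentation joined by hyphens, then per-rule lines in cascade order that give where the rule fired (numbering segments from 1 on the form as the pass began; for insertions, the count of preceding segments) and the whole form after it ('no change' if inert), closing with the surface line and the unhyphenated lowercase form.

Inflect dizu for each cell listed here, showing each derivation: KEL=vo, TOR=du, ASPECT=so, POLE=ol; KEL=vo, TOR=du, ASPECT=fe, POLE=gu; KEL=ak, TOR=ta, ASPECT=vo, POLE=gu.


cell KEL=vo, TOR=du, ASPECT=so, POLE=ol:
underlying: k-dizu-keb-emi-fu
1. b -> p, d -> t, g -> k, v -> f, z -> s / _ #: no change
2. f -> v, k -> g, s -> z, t -> d / V _ V: fires at position(s) 6, 12: kdizugebemivu
surface: kdizugebemivu

cell KEL=vo, TOR=du, ASPECT=fe, POLE=gu:
underlying: k-dizu-keb-l-sb
1. b -> p, d -> t, g -> k, v -> f, z -> s / _ #: fires at position(s) 11: kdizukeblsp
2. f -> v, k -> g, s -> z, t -> d / V _ V: fires at position(s) 6: kdizugeblsp
surface: kdizugeblsp

cell KEL=ak, TOR=ta, ASPECT=vo, POLE=gu:
underlying: kg-dizu-es-ret-sb
1. b -> p, d -> t, g -> k, v -> f, z -> s / _ #: fires at position(s) 13: kgdizuesretsp
2. f -> v, k -> g, s -> z, t -> d / V _ V: no change
surface: kgdizuesretsp


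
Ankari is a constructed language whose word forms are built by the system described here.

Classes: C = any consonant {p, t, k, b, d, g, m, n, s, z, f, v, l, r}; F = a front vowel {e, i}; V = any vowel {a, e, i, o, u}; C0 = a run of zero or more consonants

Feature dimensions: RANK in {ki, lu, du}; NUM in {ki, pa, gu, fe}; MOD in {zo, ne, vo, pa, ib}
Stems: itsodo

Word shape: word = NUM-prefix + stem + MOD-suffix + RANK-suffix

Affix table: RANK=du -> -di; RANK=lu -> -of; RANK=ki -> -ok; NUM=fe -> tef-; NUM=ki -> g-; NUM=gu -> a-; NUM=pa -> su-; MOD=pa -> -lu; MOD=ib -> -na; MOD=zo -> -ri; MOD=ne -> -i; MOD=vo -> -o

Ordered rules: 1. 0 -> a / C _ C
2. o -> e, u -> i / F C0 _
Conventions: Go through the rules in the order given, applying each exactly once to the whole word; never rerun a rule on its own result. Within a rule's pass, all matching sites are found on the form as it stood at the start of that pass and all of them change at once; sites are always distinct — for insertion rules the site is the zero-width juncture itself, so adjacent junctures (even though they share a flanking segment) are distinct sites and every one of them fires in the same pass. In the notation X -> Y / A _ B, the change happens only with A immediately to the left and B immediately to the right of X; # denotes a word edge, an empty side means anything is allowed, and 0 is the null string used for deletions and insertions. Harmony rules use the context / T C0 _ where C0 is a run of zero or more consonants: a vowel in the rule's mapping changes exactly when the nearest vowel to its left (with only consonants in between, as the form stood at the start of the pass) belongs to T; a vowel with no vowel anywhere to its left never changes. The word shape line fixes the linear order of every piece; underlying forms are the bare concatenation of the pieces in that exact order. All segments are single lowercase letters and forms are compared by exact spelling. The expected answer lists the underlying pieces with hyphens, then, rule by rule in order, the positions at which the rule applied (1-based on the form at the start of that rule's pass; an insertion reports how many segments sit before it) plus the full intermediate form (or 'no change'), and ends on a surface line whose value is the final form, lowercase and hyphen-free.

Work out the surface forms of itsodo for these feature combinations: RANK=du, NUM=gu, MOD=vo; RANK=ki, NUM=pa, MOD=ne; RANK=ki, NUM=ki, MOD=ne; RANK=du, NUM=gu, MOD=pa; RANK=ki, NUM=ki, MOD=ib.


cell RANK=du, NUM=gu, MOD=vo:
underlying: a-itsodo-o-di
1. 0 -> a / C _ C: inserts after position(s) 3: aitasodoodi
2. o -> e, u -> i / F C0 _: no change
surface: aitasodoodi

cell RANK=ki, NUM=pa, MOD=ne:
underlying: su-itsodo-i-ok
1. 0 -> a / C _ C: inserts after position(s) 4: suitasodoiok
2. o -> e, u -> i / F C0 _: fires at position(s) 11: suitasodoiek
surface: suitasodoiek

cell RANK=ki, NUM=ki, MOD=ne:
underlying: g-itsodo-i-ok
1. 0 -> a / C _ C: inserts after position(s) 3: gitasodoiok
2. o -> e, u -> i / F C0 _: fires at position(s) 10: gitasodoiek
surface: gitasodoiek

cell RANK=du, NUM=gu, MOD=pa:
underlying: a-itsodo-lu-di
1. 0 -> a / C _ C: inserts after position(s) 3: aitasodoludi
2. o -> e, u -> i / F C0 _: no change
surface: aitasodoludi

cell RANK=ki, NUM=ki, MOD=ib:
underlying: g-itsodo-na-ok
1. 0 -> a / C _ C: inserts after position(s) 3: gitasodonaok
2. o -> e, u -> i / F C0 _: no change
surface: gitasodonaok


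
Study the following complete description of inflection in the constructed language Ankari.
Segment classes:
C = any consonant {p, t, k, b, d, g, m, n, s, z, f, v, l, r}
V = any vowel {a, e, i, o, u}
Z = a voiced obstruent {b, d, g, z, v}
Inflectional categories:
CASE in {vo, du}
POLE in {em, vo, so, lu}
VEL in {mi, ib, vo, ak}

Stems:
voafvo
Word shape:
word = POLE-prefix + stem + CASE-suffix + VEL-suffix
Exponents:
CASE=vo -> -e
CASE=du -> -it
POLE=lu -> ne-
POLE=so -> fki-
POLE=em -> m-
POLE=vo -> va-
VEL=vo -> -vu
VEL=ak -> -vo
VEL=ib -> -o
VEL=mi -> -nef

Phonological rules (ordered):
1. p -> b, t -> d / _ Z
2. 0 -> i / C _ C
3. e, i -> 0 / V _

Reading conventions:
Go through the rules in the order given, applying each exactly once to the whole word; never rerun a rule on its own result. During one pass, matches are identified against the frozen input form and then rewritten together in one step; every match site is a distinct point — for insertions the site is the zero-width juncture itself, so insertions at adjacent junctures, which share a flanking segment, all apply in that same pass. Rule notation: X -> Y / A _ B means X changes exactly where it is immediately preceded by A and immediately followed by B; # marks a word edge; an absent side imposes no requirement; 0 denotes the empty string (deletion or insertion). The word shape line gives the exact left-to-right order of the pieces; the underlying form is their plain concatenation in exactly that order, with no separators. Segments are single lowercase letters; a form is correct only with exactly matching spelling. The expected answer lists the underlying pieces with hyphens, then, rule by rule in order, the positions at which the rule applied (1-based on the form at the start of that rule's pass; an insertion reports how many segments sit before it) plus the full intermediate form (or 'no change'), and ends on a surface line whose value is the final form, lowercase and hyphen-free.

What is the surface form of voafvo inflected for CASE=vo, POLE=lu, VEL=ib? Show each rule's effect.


underlying: ne-voafvo-e-o
1. p -> b, t -> d / _ Z: no change
2. 0 -> i / C _ C: inserts after position(s) 6: nevoafivoeo
3. e, i -> 0 / V _: fires at position(s) 10: nevoafivoo
surface: nevoafivoo


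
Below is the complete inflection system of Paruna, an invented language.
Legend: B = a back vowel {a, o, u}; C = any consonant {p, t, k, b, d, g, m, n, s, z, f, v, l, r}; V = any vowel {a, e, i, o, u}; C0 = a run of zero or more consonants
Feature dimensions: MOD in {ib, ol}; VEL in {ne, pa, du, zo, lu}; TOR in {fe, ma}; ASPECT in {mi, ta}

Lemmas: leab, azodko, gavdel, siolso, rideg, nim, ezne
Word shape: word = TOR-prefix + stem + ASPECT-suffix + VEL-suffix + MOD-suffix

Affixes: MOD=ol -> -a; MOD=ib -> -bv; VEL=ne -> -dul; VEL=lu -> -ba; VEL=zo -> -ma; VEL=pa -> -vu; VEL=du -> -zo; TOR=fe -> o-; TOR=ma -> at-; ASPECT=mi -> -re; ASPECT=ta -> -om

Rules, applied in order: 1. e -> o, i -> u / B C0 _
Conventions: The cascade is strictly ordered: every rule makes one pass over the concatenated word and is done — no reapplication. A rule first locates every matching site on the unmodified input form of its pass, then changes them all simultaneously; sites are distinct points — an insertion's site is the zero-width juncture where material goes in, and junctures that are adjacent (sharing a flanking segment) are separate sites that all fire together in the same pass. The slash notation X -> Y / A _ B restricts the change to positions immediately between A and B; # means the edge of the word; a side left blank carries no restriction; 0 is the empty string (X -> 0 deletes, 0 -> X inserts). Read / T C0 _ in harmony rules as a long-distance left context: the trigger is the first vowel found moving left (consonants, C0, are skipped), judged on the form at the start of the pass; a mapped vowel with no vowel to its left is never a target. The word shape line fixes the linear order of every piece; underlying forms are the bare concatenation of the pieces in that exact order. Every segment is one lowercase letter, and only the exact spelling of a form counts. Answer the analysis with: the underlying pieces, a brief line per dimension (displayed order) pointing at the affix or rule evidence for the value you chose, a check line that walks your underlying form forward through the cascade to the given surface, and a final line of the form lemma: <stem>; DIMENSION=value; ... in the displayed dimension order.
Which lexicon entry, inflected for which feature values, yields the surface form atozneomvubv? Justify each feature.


underlying: at-ezne-om-vu-bv
MOD=ib - signalled by the affix -bv
VEL=pa - signalled by the affix -vu
TOR=ma - signalled by the affix at-
ASPECT=ta - signalled by the affix -om
check: atezneomvubv -> atozneomvubv
lemma: ezne; MOD=ib; VEL=pa; TOR=ma; ASPECT=ta


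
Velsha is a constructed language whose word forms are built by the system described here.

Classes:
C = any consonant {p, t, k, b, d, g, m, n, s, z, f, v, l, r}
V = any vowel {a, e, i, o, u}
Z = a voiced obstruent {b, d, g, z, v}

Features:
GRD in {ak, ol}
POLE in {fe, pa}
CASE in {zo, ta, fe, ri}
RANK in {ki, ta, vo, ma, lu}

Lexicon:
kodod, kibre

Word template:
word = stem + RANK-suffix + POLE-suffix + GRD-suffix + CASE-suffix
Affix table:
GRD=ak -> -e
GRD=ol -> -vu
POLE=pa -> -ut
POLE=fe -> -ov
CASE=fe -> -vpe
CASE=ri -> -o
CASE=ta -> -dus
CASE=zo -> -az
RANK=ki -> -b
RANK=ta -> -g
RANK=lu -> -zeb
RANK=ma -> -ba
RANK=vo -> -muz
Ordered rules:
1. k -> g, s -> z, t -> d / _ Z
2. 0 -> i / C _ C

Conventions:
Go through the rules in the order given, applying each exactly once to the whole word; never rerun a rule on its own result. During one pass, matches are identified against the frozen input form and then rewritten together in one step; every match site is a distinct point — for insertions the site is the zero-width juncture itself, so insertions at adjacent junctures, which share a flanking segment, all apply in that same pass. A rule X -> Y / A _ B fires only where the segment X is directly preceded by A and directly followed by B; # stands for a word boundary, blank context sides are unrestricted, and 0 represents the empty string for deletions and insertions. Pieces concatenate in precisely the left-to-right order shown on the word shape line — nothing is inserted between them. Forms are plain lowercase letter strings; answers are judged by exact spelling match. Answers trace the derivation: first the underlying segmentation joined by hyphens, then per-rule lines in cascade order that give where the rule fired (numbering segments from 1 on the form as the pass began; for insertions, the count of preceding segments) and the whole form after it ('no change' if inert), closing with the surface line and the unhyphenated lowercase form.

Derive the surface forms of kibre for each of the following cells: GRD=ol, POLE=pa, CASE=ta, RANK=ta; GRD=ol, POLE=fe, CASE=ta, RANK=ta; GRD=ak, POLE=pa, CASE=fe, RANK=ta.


cell GRD=ol, POLE=pa, CASE=ta, RANK=ta:
underlying: kibre-g-ut-vu-dus
1. k -> g, s -> z, t -> d / _ Z: fires at position(s) 8: kibregudvudus
2. 0 -> i / C _ C: inserts after position(s) 3, 8: kibiregudivudus
surface: kibiregudivudus

cell GRD=ol, POLE=fe, CASE=ta, RANK=ta:
underlying: kibre-g-ov-vu-dus
1. k -> g, s -> z, t -> d / _ Z: no change
2. 0 -> i / C _ C: inserts after position(s) 3, 8: kibiregovivudus
surface: kibiregovivudus

cell GRD=ak, POLE=pa, CASE=fe, RANK=ta:
underlying: kibre-g-ut-e-vpe
1. k -> g, s -> z, t -> d / _ Z: no change
2. 0 -> i / C _ C: inserts after position(s) 3, 10: kibiregutevipe
surface: kibiregutevipe
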